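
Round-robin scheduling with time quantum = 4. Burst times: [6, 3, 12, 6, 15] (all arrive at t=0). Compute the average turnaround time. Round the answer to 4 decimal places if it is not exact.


Time quantum = 4
Execution trace:
  J1 runs 4 units, time = 4
  J2 runs 3 units, time = 7
  J3 runs 4 units, time = 11
  J4 runs 4 units, time = 15
  J5 runs 4 units, time = 19
  J1 runs 2 units, time = 21
  J3 runs 4 units, time = 25
  J4 runs 2 units, time = 27
  J5 runs 4 units, time = 31
  J3 runs 4 units, time = 35
  J5 runs 4 units, time = 39
  J5 runs 3 units, time = 42
Finish times: [21, 7, 35, 27, 42]
Average turnaround = 132/5 = 26.4

26.4


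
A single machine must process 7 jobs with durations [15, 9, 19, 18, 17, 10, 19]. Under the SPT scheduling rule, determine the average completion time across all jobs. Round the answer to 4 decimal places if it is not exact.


Sort jobs by processing time (SPT order): [9, 10, 15, 17, 18, 19, 19]
Compute completion times sequentially:
  Job 1: processing = 9, completes at 9
  Job 2: processing = 10, completes at 19
  Job 3: processing = 15, completes at 34
  Job 4: processing = 17, completes at 51
  Job 5: processing = 18, completes at 69
  Job 6: processing = 19, completes at 88
  Job 7: processing = 19, completes at 107
Sum of completion times = 377
Average completion time = 377/7 = 53.8571

53.8571


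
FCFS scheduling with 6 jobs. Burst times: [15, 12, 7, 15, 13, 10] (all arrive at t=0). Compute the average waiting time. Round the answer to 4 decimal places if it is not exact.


FCFS order (as given): [15, 12, 7, 15, 13, 10]
Waiting times:
  Job 1: wait = 0
  Job 2: wait = 15
  Job 3: wait = 27
  Job 4: wait = 34
  Job 5: wait = 49
  Job 6: wait = 62
Sum of waiting times = 187
Average waiting time = 187/6 = 31.1667

31.1667


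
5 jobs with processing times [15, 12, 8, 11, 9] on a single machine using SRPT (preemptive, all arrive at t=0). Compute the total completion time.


Since all jobs arrive at t=0, SRPT equals SPT ordering.
SPT order: [8, 9, 11, 12, 15]
Completion times:
  Job 1: p=8, C=8
  Job 2: p=9, C=17
  Job 3: p=11, C=28
  Job 4: p=12, C=40
  Job 5: p=15, C=55
Total completion time = 8 + 17 + 28 + 40 + 55 = 148

148


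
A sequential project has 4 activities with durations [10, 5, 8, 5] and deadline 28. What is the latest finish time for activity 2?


LF(activity 2) = deadline - sum of successor durations
Successors: activities 3 through 4 with durations [8, 5]
Sum of successor durations = 13
LF = 28 - 13 = 15

15


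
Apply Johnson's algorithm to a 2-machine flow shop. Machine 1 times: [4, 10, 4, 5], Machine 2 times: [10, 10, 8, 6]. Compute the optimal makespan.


Apply Johnson's rule:
  Group 1 (a <= b): [(1, 4, 10), (3, 4, 8), (4, 5, 6), (2, 10, 10)]
  Group 2 (a > b): []
Optimal job order: [1, 3, 4, 2]
Schedule:
  Job 1: M1 done at 4, M2 done at 14
  Job 3: M1 done at 8, M2 done at 22
  Job 4: M1 done at 13, M2 done at 28
  Job 2: M1 done at 23, M2 done at 38
Makespan = 38

38


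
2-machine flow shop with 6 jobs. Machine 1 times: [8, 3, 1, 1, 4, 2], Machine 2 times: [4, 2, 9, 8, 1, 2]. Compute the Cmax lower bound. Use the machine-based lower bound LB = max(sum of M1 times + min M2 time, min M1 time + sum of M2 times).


LB1 = sum(M1 times) + min(M2 times) = 19 + 1 = 20
LB2 = min(M1 times) + sum(M2 times) = 1 + 26 = 27
Lower bound = max(LB1, LB2) = max(20, 27) = 27

27


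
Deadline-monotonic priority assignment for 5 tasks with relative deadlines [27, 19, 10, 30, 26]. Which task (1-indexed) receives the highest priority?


Sort tasks by relative deadline (ascending):
  Task 3: deadline = 10
  Task 2: deadline = 19
  Task 5: deadline = 26
  Task 1: deadline = 27
  Task 4: deadline = 30
Priority order (highest first): [3, 2, 5, 1, 4]
Highest priority task = 3

3


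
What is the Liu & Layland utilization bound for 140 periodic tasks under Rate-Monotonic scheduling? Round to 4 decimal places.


Compute 2^(1/140) = 1.0049633280
Subtract 1: 1.0049633280 - 1 = 0.0049633280
Multiply by n: 140 * 0.0049633280 = 0.6948659200
Round to 4 dp: 0.6949

0.6949


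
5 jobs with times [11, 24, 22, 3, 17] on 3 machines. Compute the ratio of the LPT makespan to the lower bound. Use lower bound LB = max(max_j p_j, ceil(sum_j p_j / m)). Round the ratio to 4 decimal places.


LPT order: [24, 22, 17, 11, 3]
Machine loads after assignment: [24, 25, 28]
LPT makespan = 28
Lower bound = max(max_job, ceil(total/3)) = max(24, 26) = 26
Ratio = 28 / 26 = 1.0769

1.0769


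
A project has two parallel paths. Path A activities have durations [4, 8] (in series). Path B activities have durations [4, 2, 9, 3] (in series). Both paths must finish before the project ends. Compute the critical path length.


Path A total = 4 + 8 = 12
Path B total = 4 + 2 + 9 + 3 = 18
Critical path = longest path = max(12, 18) = 18

18


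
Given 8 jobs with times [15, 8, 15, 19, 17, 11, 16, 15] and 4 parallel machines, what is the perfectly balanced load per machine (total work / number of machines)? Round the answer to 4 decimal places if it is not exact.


Total processing time = 15 + 8 + 15 + 19 + 17 + 11 + 16 + 15 = 116
Number of machines = 4
Ideal balanced load = 116 / 4 = 29.0

29.0


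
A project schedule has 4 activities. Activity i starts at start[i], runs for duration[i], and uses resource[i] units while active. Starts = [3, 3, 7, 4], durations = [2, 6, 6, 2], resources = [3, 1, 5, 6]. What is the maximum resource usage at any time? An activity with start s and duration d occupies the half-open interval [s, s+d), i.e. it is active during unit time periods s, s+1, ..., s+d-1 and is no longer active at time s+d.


Each activity i is active on [start_i, start_i + duration_i).
Compute total resource usage per time slot:
  t=0: active resources = [], total = 0
  t=1: active resources = [], total = 0
  t=2: active resources = [], total = 0
  t=3: active resources = [3, 1], total = 4
  t=4: active resources = [3, 1, 6], total = 10
  t=5: active resources = [1, 6], total = 7
  t=6: active resources = [1], total = 1
  t=7: active resources = [1, 5], total = 6
  t=8: active resources = [1, 5], total = 6
  t=9: active resources = [5], total = 5
  t=10: active resources = [5], total = 5
  t=11: active resources = [5], total = 5
  t=12: active resources = [5], total = 5
Peak resource demand = 10

10


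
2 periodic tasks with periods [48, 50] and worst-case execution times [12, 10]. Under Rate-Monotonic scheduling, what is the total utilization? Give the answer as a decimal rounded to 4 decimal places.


Compute individual utilizations (exact fractions):
  Task 1: C/T = 12/48 = 1/4 (approx. 0.25)
  Task 2: C/T = 10/50 = 1/5 (approx. 0.2)
Total utilization U = 1/4 + 1/5 = 9/20
Rounded to 4 decimal places: U = 0.4500
RM (Liu & Layland) bound for 2 tasks = 0.828427; compare with U = 9/20 (approx. 0.450000)
U <= bound, so schedulable by RM sufficient condition.

0.4500


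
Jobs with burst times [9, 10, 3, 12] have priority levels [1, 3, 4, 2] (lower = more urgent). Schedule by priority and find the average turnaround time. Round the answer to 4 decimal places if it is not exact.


Sort by priority (ascending = highest first):
Order: [(1, 9), (2, 12), (3, 10), (4, 3)]
Completion times:
  Priority 1, burst=9, C=9
  Priority 2, burst=12, C=21
  Priority 3, burst=10, C=31
  Priority 4, burst=3, C=34
Average turnaround = 95/4 = 23.75

23.75


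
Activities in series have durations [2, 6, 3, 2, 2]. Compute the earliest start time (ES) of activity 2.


Activity 2 starts after activities 1 through 1 complete.
Predecessor durations: [2]
ES = 2 = 2

2


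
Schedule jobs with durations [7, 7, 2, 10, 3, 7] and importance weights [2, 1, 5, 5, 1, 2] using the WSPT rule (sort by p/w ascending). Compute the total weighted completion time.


Compute p/w ratios and sort ascending (WSPT): [(2, 5), (10, 5), (3, 1), (7, 2), (7, 2), (7, 1)]
Compute weighted completion times:
  Job (p=2,w=5): C=2, w*C=5*2=10
  Job (p=10,w=5): C=12, w*C=5*12=60
  Job (p=3,w=1): C=15, w*C=1*15=15
  Job (p=7,w=2): C=22, w*C=2*22=44
  Job (p=7,w=2): C=29, w*C=2*29=58
  Job (p=7,w=1): C=36, w*C=1*36=36
Total weighted completion time = 223

223


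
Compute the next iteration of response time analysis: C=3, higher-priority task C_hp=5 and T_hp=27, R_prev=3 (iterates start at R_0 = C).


R_next = C + ceil(R_prev / T_hp) * C_hp
ceil(3 / 27) = ceil(0.1111) = 1
Interference = 1 * 5 = 5
R_next = 3 + 5 = 8

8


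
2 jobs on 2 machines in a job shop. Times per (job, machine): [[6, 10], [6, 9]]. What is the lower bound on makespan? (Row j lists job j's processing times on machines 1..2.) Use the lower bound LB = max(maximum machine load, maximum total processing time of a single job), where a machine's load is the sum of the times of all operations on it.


Machine loads:
  Machine 1: 6 + 6 = 12
  Machine 2: 10 + 9 = 19
Max machine load = 19
Job totals:
  Job 1: 16
  Job 2: 15
Max job total = 16
Lower bound = max(19, 16) = 19

19


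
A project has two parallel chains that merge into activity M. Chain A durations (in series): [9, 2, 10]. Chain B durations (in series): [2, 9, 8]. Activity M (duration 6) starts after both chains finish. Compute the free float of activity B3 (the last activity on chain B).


ES(B3) = sum of predecessors on chain B = 11
EF(B3) = ES + duration = 11 + 8 = 19
Successor of B3 is M. ES(M) = max(sum(A), sum(B)) = max(21, 19) = 21
Free float = ES(successor) - EF(current) = 21 - 19 = 2

2


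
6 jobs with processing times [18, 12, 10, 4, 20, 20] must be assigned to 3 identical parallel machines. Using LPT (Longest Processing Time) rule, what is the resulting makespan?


Sort jobs in decreasing order (LPT): [20, 20, 18, 12, 10, 4]
Assign each job to the least loaded machine:
  Machine 1: jobs [20, 10], load = 30
  Machine 2: jobs [20, 4], load = 24
  Machine 3: jobs [18, 12], load = 30
Makespan = max load = 30

30


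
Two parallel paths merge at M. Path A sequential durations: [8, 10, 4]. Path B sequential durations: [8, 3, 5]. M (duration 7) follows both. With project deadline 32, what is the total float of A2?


Forward pass: ES(A2) = sum of predecessors on chain A = 8
EF = ES + duration = 8 + 10 = 18
Backward pass: LF(M) = deadline = 32; LS(M) = 32 - 7 = 25
LF(A2) = LS(M) - sum(successors on chain A) = 25 - 4 = 21
LS = LF - duration = 21 - 10 = 11
Total float = LS - ES = 11 - 8 = 3

3


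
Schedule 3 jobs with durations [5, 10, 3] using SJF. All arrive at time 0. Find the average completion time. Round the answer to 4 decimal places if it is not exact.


SJF order (ascending): [3, 5, 10]
Completion times:
  Job 1: burst=3, C=3
  Job 2: burst=5, C=8
  Job 3: burst=10, C=18
Average completion = 29/3 = 9.6667

9.6667


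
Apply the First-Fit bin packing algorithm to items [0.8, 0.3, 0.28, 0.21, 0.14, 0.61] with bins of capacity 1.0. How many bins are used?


Place items sequentially using First-Fit:
  Item 0.8 -> new Bin 1
  Item 0.3 -> new Bin 2
  Item 0.28 -> Bin 2 (now 0.58)
  Item 0.21 -> Bin 2 (now 0.79)
  Item 0.14 -> Bin 1 (now 0.94)
  Item 0.61 -> new Bin 3
Total bins used = 3

3


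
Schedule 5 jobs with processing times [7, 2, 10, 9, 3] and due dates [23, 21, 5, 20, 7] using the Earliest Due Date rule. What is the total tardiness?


Sort by due date (EDD order): [(10, 5), (3, 7), (9, 20), (2, 21), (7, 23)]
Compute completion times and tardiness:
  Job 1: p=10, d=5, C=10, tardiness=max(0,10-5)=5
  Job 2: p=3, d=7, C=13, tardiness=max(0,13-7)=6
  Job 3: p=9, d=20, C=22, tardiness=max(0,22-20)=2
  Job 4: p=2, d=21, C=24, tardiness=max(0,24-21)=3
  Job 5: p=7, d=23, C=31, tardiness=max(0,31-23)=8
Total tardiness = 24

24


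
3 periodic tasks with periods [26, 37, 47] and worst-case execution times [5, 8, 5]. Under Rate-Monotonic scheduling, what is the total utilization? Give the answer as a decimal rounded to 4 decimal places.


Compute individual utilizations (exact fractions):
  Task 1: C/T = 5/26 (approx. 0.1923)
  Task 2: C/T = 8/37 (approx. 0.2162)
  Task 3: C/T = 5/47 (approx. 0.1064)
Total utilization U = 5/26 + 8/37 + 5/47 = 23281/45214
Rounded to 4 decimal places: U = 0.5149
RM (Liu & Layland) bound for 3 tasks = 0.779763; compare with U = 23281/45214 (approx. 0.514907)
U <= bound, so schedulable by RM sufficient condition.

0.5149


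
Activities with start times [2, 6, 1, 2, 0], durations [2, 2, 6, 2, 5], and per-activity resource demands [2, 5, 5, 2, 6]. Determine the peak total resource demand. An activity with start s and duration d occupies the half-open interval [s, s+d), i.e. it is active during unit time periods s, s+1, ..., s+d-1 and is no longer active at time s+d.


Each activity i is active on [start_i, start_i + duration_i).
Compute total resource usage per time slot:
  t=0: active resources = [6], total = 6
  t=1: active resources = [5, 6], total = 11
  t=2: active resources = [2, 5, 2, 6], total = 15
  t=3: active resources = [2, 5, 2, 6], total = 15
  t=4: active resources = [5, 6], total = 11
  t=5: active resources = [5], total = 5
  t=6: active resources = [5, 5], total = 10
  t=7: active resources = [5], total = 5
Peak resource demand = 15

15


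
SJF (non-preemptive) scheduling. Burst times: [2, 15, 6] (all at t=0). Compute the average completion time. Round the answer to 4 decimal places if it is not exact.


SJF order (ascending): [2, 6, 15]
Completion times:
  Job 1: burst=2, C=2
  Job 2: burst=6, C=8
  Job 3: burst=15, C=23
Average completion = 33/3 = 11.0

11.0


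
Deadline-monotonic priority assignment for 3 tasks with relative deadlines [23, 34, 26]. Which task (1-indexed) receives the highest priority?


Sort tasks by relative deadline (ascending):
  Task 1: deadline = 23
  Task 3: deadline = 26
  Task 2: deadline = 34
Priority order (highest first): [1, 3, 2]
Highest priority task = 1

1


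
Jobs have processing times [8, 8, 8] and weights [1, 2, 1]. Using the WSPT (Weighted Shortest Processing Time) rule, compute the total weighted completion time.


Compute p/w ratios and sort ascending (WSPT): [(8, 2), (8, 1), (8, 1)]
Compute weighted completion times:
  Job (p=8,w=2): C=8, w*C=2*8=16
  Job (p=8,w=1): C=16, w*C=1*16=16
  Job (p=8,w=1): C=24, w*C=1*24=24
Total weighted completion time = 56

56


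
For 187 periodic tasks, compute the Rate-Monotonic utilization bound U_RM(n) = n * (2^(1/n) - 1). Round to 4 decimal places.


Compute 2^(1/187) = 1.0037135476
Subtract 1: 1.0037135476 - 1 = 0.0037135476
Multiply by n: 187 * 0.0037135476 = 0.6944334012
Round to 4 dp: 0.6944

0.6944


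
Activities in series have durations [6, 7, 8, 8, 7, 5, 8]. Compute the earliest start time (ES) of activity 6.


Activity 6 starts after activities 1 through 5 complete.
Predecessor durations: [6, 7, 8, 8, 7]
ES = 6 + 7 + 8 + 8 + 7 = 36

36


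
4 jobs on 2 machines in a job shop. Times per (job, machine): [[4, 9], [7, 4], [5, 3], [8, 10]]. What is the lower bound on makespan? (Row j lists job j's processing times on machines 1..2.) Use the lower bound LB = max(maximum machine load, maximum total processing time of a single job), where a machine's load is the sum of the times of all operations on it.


Machine loads:
  Machine 1: 4 + 7 + 5 + 8 = 24
  Machine 2: 9 + 4 + 3 + 10 = 26
Max machine load = 26
Job totals:
  Job 1: 13
  Job 2: 11
  Job 3: 8
  Job 4: 18
Max job total = 18
Lower bound = max(26, 18) = 26

26


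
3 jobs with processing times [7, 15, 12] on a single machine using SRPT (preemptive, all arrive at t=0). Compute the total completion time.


Since all jobs arrive at t=0, SRPT equals SPT ordering.
SPT order: [7, 12, 15]
Completion times:
  Job 1: p=7, C=7
  Job 2: p=12, C=19
  Job 3: p=15, C=34
Total completion time = 7 + 19 + 34 = 60

60


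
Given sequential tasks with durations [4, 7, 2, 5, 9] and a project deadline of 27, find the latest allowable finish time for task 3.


LF(activity 3) = deadline - sum of successor durations
Successors: activities 4 through 5 with durations [5, 9]
Sum of successor durations = 14
LF = 27 - 14 = 13

13


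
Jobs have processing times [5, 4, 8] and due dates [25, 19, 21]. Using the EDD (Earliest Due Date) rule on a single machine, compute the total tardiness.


Sort by due date (EDD order): [(4, 19), (8, 21), (5, 25)]
Compute completion times and tardiness:
  Job 1: p=4, d=19, C=4, tardiness=max(0,4-19)=0
  Job 2: p=8, d=21, C=12, tardiness=max(0,12-21)=0
  Job 3: p=5, d=25, C=17, tardiness=max(0,17-25)=0
Total tardiness = 0

0


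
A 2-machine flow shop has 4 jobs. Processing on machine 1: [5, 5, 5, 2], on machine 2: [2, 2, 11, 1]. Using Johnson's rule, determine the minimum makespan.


Apply Johnson's rule:
  Group 1 (a <= b): [(3, 5, 11)]
  Group 2 (a > b): [(1, 5, 2), (2, 5, 2), (4, 2, 1)]
Optimal job order: [3, 1, 2, 4]
Schedule:
  Job 3: M1 done at 5, M2 done at 16
  Job 1: M1 done at 10, M2 done at 18
  Job 2: M1 done at 15, M2 done at 20
  Job 4: M1 done at 17, M2 done at 21
Makespan = 21

21


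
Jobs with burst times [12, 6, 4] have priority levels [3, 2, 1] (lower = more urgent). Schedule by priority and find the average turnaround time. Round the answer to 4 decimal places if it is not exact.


Sort by priority (ascending = highest first):
Order: [(1, 4), (2, 6), (3, 12)]
Completion times:
  Priority 1, burst=4, C=4
  Priority 2, burst=6, C=10
  Priority 3, burst=12, C=22
Average turnaround = 36/3 = 12.0

12.0


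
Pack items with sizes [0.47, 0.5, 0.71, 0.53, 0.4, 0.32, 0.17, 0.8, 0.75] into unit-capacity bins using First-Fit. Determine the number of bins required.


Place items sequentially using First-Fit:
  Item 0.47 -> new Bin 1
  Item 0.5 -> Bin 1 (now 0.97)
  Item 0.71 -> new Bin 2
  Item 0.53 -> new Bin 3
  Item 0.4 -> Bin 3 (now 0.93)
  Item 0.32 -> new Bin 4
  Item 0.17 -> Bin 2 (now 0.88)
  Item 0.8 -> new Bin 5
  Item 0.75 -> new Bin 6
Total bins used = 6

6


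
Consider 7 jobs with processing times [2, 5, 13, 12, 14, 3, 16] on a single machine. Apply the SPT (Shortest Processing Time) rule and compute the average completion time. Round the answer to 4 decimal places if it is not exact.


Sort jobs by processing time (SPT order): [2, 3, 5, 12, 13, 14, 16]
Compute completion times sequentially:
  Job 1: processing = 2, completes at 2
  Job 2: processing = 3, completes at 5
  Job 3: processing = 5, completes at 10
  Job 4: processing = 12, completes at 22
  Job 5: processing = 13, completes at 35
  Job 6: processing = 14, completes at 49
  Job 7: processing = 16, completes at 65
Sum of completion times = 188
Average completion time = 188/7 = 26.8571

26.8571


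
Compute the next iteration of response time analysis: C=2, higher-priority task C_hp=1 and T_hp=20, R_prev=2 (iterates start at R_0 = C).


R_next = C + ceil(R_prev / T_hp) * C_hp
ceil(2 / 20) = ceil(0.1) = 1
Interference = 1 * 1 = 1
R_next = 2 + 1 = 3

3


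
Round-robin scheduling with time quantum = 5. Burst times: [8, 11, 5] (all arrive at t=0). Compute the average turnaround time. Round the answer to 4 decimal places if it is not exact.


Time quantum = 5
Execution trace:
  J1 runs 5 units, time = 5
  J2 runs 5 units, time = 10
  J3 runs 5 units, time = 15
  J1 runs 3 units, time = 18
  J2 runs 5 units, time = 23
  J2 runs 1 units, time = 24
Finish times: [18, 24, 15]
Average turnaround = 57/3 = 19.0

19.0


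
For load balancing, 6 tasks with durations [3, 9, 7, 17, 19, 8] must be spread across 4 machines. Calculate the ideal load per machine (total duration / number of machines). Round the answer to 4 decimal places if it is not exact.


Total processing time = 3 + 9 + 7 + 17 + 19 + 8 = 63
Number of machines = 4
Ideal balanced load = 63 / 4 = 15.75

15.75


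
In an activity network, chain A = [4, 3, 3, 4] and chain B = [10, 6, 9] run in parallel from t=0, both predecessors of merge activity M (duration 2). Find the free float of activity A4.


ES(A4) = sum of predecessors on chain A = 10
EF(A4) = ES + duration = 10 + 4 = 14
Successor of A4 is M. ES(M) = max(sum(A), sum(B)) = max(14, 25) = 25
Free float = ES(successor) - EF(current) = 25 - 14 = 11

11


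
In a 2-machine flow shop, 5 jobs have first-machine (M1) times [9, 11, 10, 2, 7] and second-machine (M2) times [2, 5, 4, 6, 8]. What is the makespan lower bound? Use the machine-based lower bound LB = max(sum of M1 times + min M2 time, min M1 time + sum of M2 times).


LB1 = sum(M1 times) + min(M2 times) = 39 + 2 = 41
LB2 = min(M1 times) + sum(M2 times) = 2 + 25 = 27
Lower bound = max(LB1, LB2) = max(41, 27) = 41

41


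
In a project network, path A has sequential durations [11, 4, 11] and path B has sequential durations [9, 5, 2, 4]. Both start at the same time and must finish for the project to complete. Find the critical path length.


Path A total = 11 + 4 + 11 = 26
Path B total = 9 + 5 + 2 + 4 = 20
Critical path = longest path = max(26, 20) = 26

26


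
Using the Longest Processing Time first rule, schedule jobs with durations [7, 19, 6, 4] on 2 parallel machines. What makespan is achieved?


Sort jobs in decreasing order (LPT): [19, 7, 6, 4]
Assign each job to the least loaded machine:
  Machine 1: jobs [19], load = 19
  Machine 2: jobs [7, 6, 4], load = 17
Makespan = max load = 19

19


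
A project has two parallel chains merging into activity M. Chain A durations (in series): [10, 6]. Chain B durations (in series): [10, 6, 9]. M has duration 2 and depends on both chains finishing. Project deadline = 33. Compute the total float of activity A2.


Forward pass: ES(A2) = sum of predecessors on chain A = 10
EF = ES + duration = 10 + 6 = 16
Backward pass: LF(M) = deadline = 33; LS(M) = 33 - 2 = 31
LF(A2) = LS(M) - sum(successors on chain A) = 31 - 0 = 31
LS = LF - duration = 31 - 6 = 25
Total float = LS - ES = 25 - 10 = 15

15


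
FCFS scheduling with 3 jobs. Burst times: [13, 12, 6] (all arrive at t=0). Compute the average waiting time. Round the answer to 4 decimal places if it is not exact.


FCFS order (as given): [13, 12, 6]
Waiting times:
  Job 1: wait = 0
  Job 2: wait = 13
  Job 3: wait = 25
Sum of waiting times = 38
Average waiting time = 38/3 = 12.6667

12.6667


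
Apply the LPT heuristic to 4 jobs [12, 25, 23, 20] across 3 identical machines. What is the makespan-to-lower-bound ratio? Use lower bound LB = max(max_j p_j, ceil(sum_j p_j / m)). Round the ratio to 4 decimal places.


LPT order: [25, 23, 20, 12]
Machine loads after assignment: [25, 23, 32]
LPT makespan = 32
Lower bound = max(max_job, ceil(total/3)) = max(25, 27) = 27
Ratio = 32 / 27 = 1.1852

1.1852


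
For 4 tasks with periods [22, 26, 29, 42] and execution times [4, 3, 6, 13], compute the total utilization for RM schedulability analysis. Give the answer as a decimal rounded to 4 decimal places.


Compute individual utilizations (exact fractions):
  Task 1: C/T = 4/22 = 2/11 (approx. 0.1818)
  Task 2: C/T = 3/26 (approx. 0.1154)
  Task 3: C/T = 6/29 (approx. 0.2069)
  Task 4: C/T = 13/42 (approx. 0.3095)
Total utilization U = 2/11 + 3/26 + 6/29 + 13/42 = 70856/87087
Rounded to 4 decimal places: U = 0.8136
RM (Liu & Layland) bound for 4 tasks = 0.756828; compare with U = 70856/87087 (approx. 0.813623)
bound < U <= 1, so the RM sufficient condition is not met (inconclusive; an exact test such as response-time analysis is needed).

0.8136


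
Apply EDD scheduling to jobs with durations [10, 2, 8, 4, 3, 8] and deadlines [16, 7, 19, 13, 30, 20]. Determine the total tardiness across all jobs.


Sort by due date (EDD order): [(2, 7), (4, 13), (10, 16), (8, 19), (8, 20), (3, 30)]
Compute completion times and tardiness:
  Job 1: p=2, d=7, C=2, tardiness=max(0,2-7)=0
  Job 2: p=4, d=13, C=6, tardiness=max(0,6-13)=0
  Job 3: p=10, d=16, C=16, tardiness=max(0,16-16)=0
  Job 4: p=8, d=19, C=24, tardiness=max(0,24-19)=5
  Job 5: p=8, d=20, C=32, tardiness=max(0,32-20)=12
  Job 6: p=3, d=30, C=35, tardiness=max(0,35-30)=5
Total tardiness = 22

22


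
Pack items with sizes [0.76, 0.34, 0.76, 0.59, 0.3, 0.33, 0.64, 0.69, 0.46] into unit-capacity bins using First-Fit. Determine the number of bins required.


Place items sequentially using First-Fit:
  Item 0.76 -> new Bin 1
  Item 0.34 -> new Bin 2
  Item 0.76 -> new Bin 3
  Item 0.59 -> Bin 2 (now 0.93)
  Item 0.3 -> new Bin 4
  Item 0.33 -> Bin 4 (now 0.63)
  Item 0.64 -> new Bin 5
  Item 0.69 -> new Bin 6
  Item 0.46 -> new Bin 7
Total bins used = 7

7


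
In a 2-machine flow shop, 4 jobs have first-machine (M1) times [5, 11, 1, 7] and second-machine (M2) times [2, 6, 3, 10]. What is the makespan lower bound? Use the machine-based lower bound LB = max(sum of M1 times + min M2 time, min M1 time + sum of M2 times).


LB1 = sum(M1 times) + min(M2 times) = 24 + 2 = 26
LB2 = min(M1 times) + sum(M2 times) = 1 + 21 = 22
Lower bound = max(LB1, LB2) = max(26, 22) = 26

26


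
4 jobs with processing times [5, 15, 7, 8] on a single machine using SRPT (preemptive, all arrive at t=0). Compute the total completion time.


Since all jobs arrive at t=0, SRPT equals SPT ordering.
SPT order: [5, 7, 8, 15]
Completion times:
  Job 1: p=5, C=5
  Job 2: p=7, C=12
  Job 3: p=8, C=20
  Job 4: p=15, C=35
Total completion time = 5 + 12 + 20 + 35 = 72

72


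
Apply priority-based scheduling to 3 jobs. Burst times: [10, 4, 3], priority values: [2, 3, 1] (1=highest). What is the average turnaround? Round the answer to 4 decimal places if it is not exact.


Sort by priority (ascending = highest first):
Order: [(1, 3), (2, 10), (3, 4)]
Completion times:
  Priority 1, burst=3, C=3
  Priority 2, burst=10, C=13
  Priority 3, burst=4, C=17
Average turnaround = 33/3 = 11.0

11.0


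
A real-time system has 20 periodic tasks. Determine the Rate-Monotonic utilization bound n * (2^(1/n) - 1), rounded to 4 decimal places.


Compute 2^(1/20) = 1.0352649238
Subtract 1: 1.0352649238 - 1 = 0.0352649238
Multiply by n: 20 * 0.0352649238 = 0.7052984760
Round to 4 dp: 0.7053

0.7053


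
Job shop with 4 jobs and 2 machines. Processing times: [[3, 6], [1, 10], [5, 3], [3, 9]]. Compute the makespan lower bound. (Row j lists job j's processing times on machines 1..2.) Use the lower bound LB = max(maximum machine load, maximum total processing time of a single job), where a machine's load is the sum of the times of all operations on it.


Machine loads:
  Machine 1: 3 + 1 + 5 + 3 = 12
  Machine 2: 6 + 10 + 3 + 9 = 28
Max machine load = 28
Job totals:
  Job 1: 9
  Job 2: 11
  Job 3: 8
  Job 4: 12
Max job total = 12
Lower bound = max(28, 12) = 28

28


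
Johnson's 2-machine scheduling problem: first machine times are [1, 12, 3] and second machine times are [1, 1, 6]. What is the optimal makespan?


Apply Johnson's rule:
  Group 1 (a <= b): [(1, 1, 1), (3, 3, 6)]
  Group 2 (a > b): [(2, 12, 1)]
Optimal job order: [1, 3, 2]
Schedule:
  Job 1: M1 done at 1, M2 done at 2
  Job 3: M1 done at 4, M2 done at 10
  Job 2: M1 done at 16, M2 done at 17
Makespan = 17

17


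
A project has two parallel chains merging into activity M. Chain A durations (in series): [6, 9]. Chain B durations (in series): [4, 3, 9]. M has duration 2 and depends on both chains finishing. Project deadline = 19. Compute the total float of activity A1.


Forward pass: ES(A1) = sum of predecessors on chain A = 0
EF = ES + duration = 0 + 6 = 6
Backward pass: LF(M) = deadline = 19; LS(M) = 19 - 2 = 17
LF(A1) = LS(M) - sum(successors on chain A) = 17 - 9 = 8
LS = LF - duration = 8 - 6 = 2
Total float = LS - ES = 2 - 0 = 2

2


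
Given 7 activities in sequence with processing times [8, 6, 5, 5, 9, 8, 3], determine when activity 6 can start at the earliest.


Activity 6 starts after activities 1 through 5 complete.
Predecessor durations: [8, 6, 5, 5, 9]
ES = 8 + 6 + 5 + 5 + 9 = 33

33


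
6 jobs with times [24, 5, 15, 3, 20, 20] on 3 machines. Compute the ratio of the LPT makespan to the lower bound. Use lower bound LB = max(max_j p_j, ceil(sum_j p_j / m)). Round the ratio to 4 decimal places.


LPT order: [24, 20, 20, 15, 5, 3]
Machine loads after assignment: [27, 35, 25]
LPT makespan = 35
Lower bound = max(max_job, ceil(total/3)) = max(24, 29) = 29
Ratio = 35 / 29 = 1.2069

1.2069


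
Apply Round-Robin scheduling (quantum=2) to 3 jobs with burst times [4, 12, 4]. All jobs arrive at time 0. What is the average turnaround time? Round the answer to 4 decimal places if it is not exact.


Time quantum = 2
Execution trace:
  J1 runs 2 units, time = 2
  J2 runs 2 units, time = 4
  J3 runs 2 units, time = 6
  J1 runs 2 units, time = 8
  J2 runs 2 units, time = 10
  J3 runs 2 units, time = 12
  J2 runs 2 units, time = 14
  J2 runs 2 units, time = 16
  J2 runs 2 units, time = 18
  J2 runs 2 units, time = 20
Finish times: [8, 20, 12]
Average turnaround = 40/3 = 13.3333

13.3333


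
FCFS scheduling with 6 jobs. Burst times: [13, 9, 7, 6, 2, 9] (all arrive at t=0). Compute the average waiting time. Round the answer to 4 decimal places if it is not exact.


FCFS order (as given): [13, 9, 7, 6, 2, 9]
Waiting times:
  Job 1: wait = 0
  Job 2: wait = 13
  Job 3: wait = 22
  Job 4: wait = 29
  Job 5: wait = 35
  Job 6: wait = 37
Sum of waiting times = 136
Average waiting time = 136/6 = 22.6667

22.6667


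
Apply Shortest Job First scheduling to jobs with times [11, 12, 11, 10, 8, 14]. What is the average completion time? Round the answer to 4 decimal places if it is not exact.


SJF order (ascending): [8, 10, 11, 11, 12, 14]
Completion times:
  Job 1: burst=8, C=8
  Job 2: burst=10, C=18
  Job 3: burst=11, C=29
  Job 4: burst=11, C=40
  Job 5: burst=12, C=52
  Job 6: burst=14, C=66
Average completion = 213/6 = 35.5

35.5


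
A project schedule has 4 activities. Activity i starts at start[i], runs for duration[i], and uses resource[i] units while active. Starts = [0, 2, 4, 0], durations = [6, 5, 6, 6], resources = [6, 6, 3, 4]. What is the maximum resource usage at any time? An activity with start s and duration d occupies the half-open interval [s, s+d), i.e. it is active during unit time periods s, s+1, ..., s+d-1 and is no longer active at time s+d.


Each activity i is active on [start_i, start_i + duration_i).
Compute total resource usage per time slot:
  t=0: active resources = [6, 4], total = 10
  t=1: active resources = [6, 4], total = 10
  t=2: active resources = [6, 6, 4], total = 16
  t=3: active resources = [6, 6, 4], total = 16
  t=4: active resources = [6, 6, 3, 4], total = 19
  t=5: active resources = [6, 6, 3, 4], total = 19
  t=6: active resources = [6, 3], total = 9
  t=7: active resources = [3], total = 3
  t=8: active resources = [3], total = 3
  t=9: active resources = [3], total = 3
Peak resource demand = 19

19


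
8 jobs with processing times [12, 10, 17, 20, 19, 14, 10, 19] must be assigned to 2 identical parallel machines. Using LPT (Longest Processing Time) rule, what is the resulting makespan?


Sort jobs in decreasing order (LPT): [20, 19, 19, 17, 14, 12, 10, 10]
Assign each job to the least loaded machine:
  Machine 1: jobs [20, 17, 14, 10], load = 61
  Machine 2: jobs [19, 19, 12, 10], load = 60
Makespan = max load = 61

61


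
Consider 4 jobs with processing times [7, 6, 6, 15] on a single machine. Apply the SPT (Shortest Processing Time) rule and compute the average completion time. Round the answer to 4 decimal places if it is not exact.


Sort jobs by processing time (SPT order): [6, 6, 7, 15]
Compute completion times sequentially:
  Job 1: processing = 6, completes at 6
  Job 2: processing = 6, completes at 12
  Job 3: processing = 7, completes at 19
  Job 4: processing = 15, completes at 34
Sum of completion times = 71
Average completion time = 71/4 = 17.75

17.75


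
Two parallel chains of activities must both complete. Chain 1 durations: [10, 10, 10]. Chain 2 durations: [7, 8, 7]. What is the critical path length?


Path A total = 10 + 10 + 10 = 30
Path B total = 7 + 8 + 7 = 22
Critical path = longest path = max(30, 22) = 30

30


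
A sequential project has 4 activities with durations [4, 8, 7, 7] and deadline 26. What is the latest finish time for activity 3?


LF(activity 3) = deadline - sum of successor durations
Successors: activities 4 through 4 with durations [7]
Sum of successor durations = 7
LF = 26 - 7 = 19

19


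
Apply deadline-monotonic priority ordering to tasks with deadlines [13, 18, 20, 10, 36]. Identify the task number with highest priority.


Sort tasks by relative deadline (ascending):
  Task 4: deadline = 10
  Task 1: deadline = 13
  Task 2: deadline = 18
  Task 3: deadline = 20
  Task 5: deadline = 36
Priority order (highest first): [4, 1, 2, 3, 5]
Highest priority task = 4

4


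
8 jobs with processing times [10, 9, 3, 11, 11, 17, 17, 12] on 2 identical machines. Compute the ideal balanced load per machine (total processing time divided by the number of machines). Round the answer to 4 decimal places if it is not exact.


Total processing time = 10 + 9 + 3 + 11 + 11 + 17 + 17 + 12 = 90
Number of machines = 2
Ideal balanced load = 90 / 2 = 45.0

45.0


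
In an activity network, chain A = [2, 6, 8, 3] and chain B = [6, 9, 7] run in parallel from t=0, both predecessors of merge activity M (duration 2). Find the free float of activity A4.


ES(A4) = sum of predecessors on chain A = 16
EF(A4) = ES + duration = 16 + 3 = 19
Successor of A4 is M. ES(M) = max(sum(A), sum(B)) = max(19, 22) = 22
Free float = ES(successor) - EF(current) = 22 - 19 = 3

3


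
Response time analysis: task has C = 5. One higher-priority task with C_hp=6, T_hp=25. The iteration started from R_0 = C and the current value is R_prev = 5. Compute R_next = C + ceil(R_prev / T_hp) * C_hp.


R_next = C + ceil(R_prev / T_hp) * C_hp
ceil(5 / 25) = ceil(0.2) = 1
Interference = 1 * 6 = 6
R_next = 5 + 6 = 11

11


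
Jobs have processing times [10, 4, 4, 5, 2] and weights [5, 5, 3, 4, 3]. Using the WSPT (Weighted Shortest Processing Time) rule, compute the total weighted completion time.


Compute p/w ratios and sort ascending (WSPT): [(2, 3), (4, 5), (5, 4), (4, 3), (10, 5)]
Compute weighted completion times:
  Job (p=2,w=3): C=2, w*C=3*2=6
  Job (p=4,w=5): C=6, w*C=5*6=30
  Job (p=5,w=4): C=11, w*C=4*11=44
  Job (p=4,w=3): C=15, w*C=3*15=45
  Job (p=10,w=5): C=25, w*C=5*25=125
Total weighted completion time = 250

250


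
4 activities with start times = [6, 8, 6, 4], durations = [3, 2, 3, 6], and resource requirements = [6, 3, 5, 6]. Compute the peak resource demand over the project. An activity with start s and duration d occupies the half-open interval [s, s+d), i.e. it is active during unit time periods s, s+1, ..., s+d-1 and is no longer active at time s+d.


Each activity i is active on [start_i, start_i + duration_i).
Compute total resource usage per time slot:
  t=0: active resources = [], total = 0
  t=1: active resources = [], total = 0
  t=2: active resources = [], total = 0
  t=3: active resources = [], total = 0
  t=4: active resources = [6], total = 6
  t=5: active resources = [6], total = 6
  t=6: active resources = [6, 5, 6], total = 17
  t=7: active resources = [6, 5, 6], total = 17
  t=8: active resources = [6, 3, 5, 6], total = 20
  t=9: active resources = [3, 6], total = 9
Peak resource demand = 20

20


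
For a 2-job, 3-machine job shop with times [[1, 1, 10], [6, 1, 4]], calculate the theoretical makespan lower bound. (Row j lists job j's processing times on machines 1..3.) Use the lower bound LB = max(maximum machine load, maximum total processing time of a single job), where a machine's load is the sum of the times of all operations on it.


Machine loads:
  Machine 1: 1 + 6 = 7
  Machine 2: 1 + 1 = 2
  Machine 3: 10 + 4 = 14
Max machine load = 14
Job totals:
  Job 1: 12
  Job 2: 11
Max job total = 12
Lower bound = max(14, 12) = 14

14


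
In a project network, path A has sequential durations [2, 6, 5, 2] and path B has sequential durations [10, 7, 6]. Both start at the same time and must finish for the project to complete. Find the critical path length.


Path A total = 2 + 6 + 5 + 2 = 15
Path B total = 10 + 7 + 6 = 23
Critical path = longest path = max(15, 23) = 23

23


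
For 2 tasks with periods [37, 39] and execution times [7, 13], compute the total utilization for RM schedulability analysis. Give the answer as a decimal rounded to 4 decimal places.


Compute individual utilizations (exact fractions):
  Task 1: C/T = 7/37 (approx. 0.1892)
  Task 2: C/T = 13/39 = 1/3 (approx. 0.3333)
Total utilization U = 7/37 + 1/3 = 58/111
Rounded to 4 decimal places: U = 0.5225
RM (Liu & Layland) bound for 2 tasks = 0.828427; compare with U = 58/111 (approx. 0.522523)
U <= bound, so schedulable by RM sufficient condition.

0.5225


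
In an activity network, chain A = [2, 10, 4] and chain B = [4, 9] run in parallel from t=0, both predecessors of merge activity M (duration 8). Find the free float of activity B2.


ES(B2) = sum of predecessors on chain B = 4
EF(B2) = ES + duration = 4 + 9 = 13
Successor of B2 is M. ES(M) = max(sum(A), sum(B)) = max(16, 13) = 16
Free float = ES(successor) - EF(current) = 16 - 13 = 3

3


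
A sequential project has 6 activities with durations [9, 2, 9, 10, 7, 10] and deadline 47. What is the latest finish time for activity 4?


LF(activity 4) = deadline - sum of successor durations
Successors: activities 5 through 6 with durations [7, 10]
Sum of successor durations = 17
LF = 47 - 17 = 30

30


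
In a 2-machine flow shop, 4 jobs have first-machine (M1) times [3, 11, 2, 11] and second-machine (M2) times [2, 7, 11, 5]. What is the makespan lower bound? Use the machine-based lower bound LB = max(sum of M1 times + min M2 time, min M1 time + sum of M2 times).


LB1 = sum(M1 times) + min(M2 times) = 27 + 2 = 29
LB2 = min(M1 times) + sum(M2 times) = 2 + 25 = 27
Lower bound = max(LB1, LB2) = max(29, 27) = 29

29


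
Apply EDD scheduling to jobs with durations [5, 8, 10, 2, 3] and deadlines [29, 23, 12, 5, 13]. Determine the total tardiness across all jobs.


Sort by due date (EDD order): [(2, 5), (10, 12), (3, 13), (8, 23), (5, 29)]
Compute completion times and tardiness:
  Job 1: p=2, d=5, C=2, tardiness=max(0,2-5)=0
  Job 2: p=10, d=12, C=12, tardiness=max(0,12-12)=0
  Job 3: p=3, d=13, C=15, tardiness=max(0,15-13)=2
  Job 4: p=8, d=23, C=23, tardiness=max(0,23-23)=0
  Job 5: p=5, d=29, C=28, tardiness=max(0,28-29)=0
Total tardiness = 2

2


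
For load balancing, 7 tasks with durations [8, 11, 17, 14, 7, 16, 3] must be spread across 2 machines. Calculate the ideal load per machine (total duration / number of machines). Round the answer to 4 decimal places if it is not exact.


Total processing time = 8 + 11 + 17 + 14 + 7 + 16 + 3 = 76
Number of machines = 2
Ideal balanced load = 76 / 2 = 38.0

38.0


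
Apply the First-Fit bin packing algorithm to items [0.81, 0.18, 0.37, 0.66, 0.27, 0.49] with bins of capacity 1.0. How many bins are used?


Place items sequentially using First-Fit:
  Item 0.81 -> new Bin 1
  Item 0.18 -> Bin 1 (now 0.99)
  Item 0.37 -> new Bin 2
  Item 0.66 -> new Bin 3
  Item 0.27 -> Bin 2 (now 0.64)
  Item 0.49 -> new Bin 4
Total bins used = 4

4


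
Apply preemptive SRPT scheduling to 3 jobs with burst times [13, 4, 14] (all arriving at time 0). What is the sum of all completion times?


Since all jobs arrive at t=0, SRPT equals SPT ordering.
SPT order: [4, 13, 14]
Completion times:
  Job 1: p=4, C=4
  Job 2: p=13, C=17
  Job 3: p=14, C=31
Total completion time = 4 + 17 + 31 = 52

52


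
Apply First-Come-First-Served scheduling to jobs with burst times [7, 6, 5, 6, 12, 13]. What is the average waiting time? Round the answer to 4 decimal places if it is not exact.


FCFS order (as given): [7, 6, 5, 6, 12, 13]
Waiting times:
  Job 1: wait = 0
  Job 2: wait = 7
  Job 3: wait = 13
  Job 4: wait = 18
  Job 5: wait = 24
  Job 6: wait = 36
Sum of waiting times = 98
Average waiting time = 98/6 = 16.3333

16.3333


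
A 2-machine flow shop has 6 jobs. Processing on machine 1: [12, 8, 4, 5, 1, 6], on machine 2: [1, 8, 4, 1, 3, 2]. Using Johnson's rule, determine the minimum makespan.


Apply Johnson's rule:
  Group 1 (a <= b): [(5, 1, 3), (3, 4, 4), (2, 8, 8)]
  Group 2 (a > b): [(6, 6, 2), (1, 12, 1), (4, 5, 1)]
Optimal job order: [5, 3, 2, 6, 1, 4]
Schedule:
  Job 5: M1 done at 1, M2 done at 4
  Job 3: M1 done at 5, M2 done at 9
  Job 2: M1 done at 13, M2 done at 21
  Job 6: M1 done at 19, M2 done at 23
  Job 1: M1 done at 31, M2 done at 32
  Job 4: M1 done at 36, M2 done at 37
Makespan = 37

37
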